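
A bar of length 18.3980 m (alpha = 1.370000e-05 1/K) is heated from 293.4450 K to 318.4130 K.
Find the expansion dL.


dT = 24.9680 K
dL = 1.370000e-05 * 18.3980 * 24.9680 = 0.006293 m
L_final = 18.404293 m

dL = 0.006293 m


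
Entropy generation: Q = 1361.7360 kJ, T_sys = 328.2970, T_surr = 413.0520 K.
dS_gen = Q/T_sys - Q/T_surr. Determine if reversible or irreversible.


dS_sys = 1361.7360/328.2970 = 4.1479 kJ/K
dS_surr = -1361.7360/413.0520 = -3.2968 kJ/K
dS_gen = 4.1479 - 3.2968 = 0.8511 kJ/K (irreversible)

dS_gen = 0.8511 kJ/K, irreversible


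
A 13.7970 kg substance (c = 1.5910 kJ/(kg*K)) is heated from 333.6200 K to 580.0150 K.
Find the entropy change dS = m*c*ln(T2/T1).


T2/T1 = 1.7385
ln(T2/T1) = 0.5531
dS = 13.7970 * 1.5910 * 0.5531 = 12.1400 kJ/K

12.1400 kJ/K


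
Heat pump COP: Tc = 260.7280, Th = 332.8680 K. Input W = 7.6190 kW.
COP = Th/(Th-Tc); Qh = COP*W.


COP = 332.8680 / 72.1400 = 4.6142
Qh = 4.6142 * 7.6190 = 35.1555 kW

COP = 4.6142, Qh = 35.1555 kW


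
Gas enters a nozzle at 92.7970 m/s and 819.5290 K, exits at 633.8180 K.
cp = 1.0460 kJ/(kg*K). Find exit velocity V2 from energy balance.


dT = 185.7110 K
2*cp*1000*dT = 388507.4120
V1^2 = 8611.2832
V2 = sqrt(397118.6952) = 630.1735 m/s

630.1735 m/s


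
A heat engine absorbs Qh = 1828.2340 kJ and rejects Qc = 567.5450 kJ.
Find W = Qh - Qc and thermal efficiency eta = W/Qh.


W = 1828.2340 - 567.5450 = 1260.6890 kJ
eta = 1260.6890 / 1828.2340 = 0.6896 = 68.9567%

W = 1260.6890 kJ, eta = 68.9567%


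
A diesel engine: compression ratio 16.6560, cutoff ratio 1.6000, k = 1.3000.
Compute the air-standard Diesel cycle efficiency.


r^(k-1) = 2.3253
rc^k = 1.8423
eta = 0.5356 = 53.5601%

53.5601%


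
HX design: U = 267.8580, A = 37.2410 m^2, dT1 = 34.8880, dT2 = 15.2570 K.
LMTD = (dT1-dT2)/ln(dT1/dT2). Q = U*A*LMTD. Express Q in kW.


LMTD = 23.7346 K
Q = 267.8580 * 37.2410 * 23.7346 = 236759.8122 W = 236.7598 kW

236.7598 kW


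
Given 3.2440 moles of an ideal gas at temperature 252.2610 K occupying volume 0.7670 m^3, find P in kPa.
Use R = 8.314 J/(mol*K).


P = nRT/V = 3.2440 * 8.314 * 252.2610 / 0.7670
= 6803.6346 / 0.7670 = 8870.4492 Pa = 8.8704 kPa

8.8704 kPa


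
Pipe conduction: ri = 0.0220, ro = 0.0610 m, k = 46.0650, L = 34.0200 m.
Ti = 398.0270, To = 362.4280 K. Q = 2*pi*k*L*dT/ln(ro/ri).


dT = 35.5990 K
ln(ro/ri) = 1.0198
Q = 2*pi*46.0650*34.0200*35.5990 / 1.0198 = 343711.9783 W

343711.9783 W


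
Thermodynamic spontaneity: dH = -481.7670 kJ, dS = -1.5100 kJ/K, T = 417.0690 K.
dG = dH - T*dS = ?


T*dS = 417.0690 * -1.5100 = -629.7742 kJ
dG = -481.7670 + 629.7742 = 148.0072 kJ (non-spontaneous)

dG = 148.0072 kJ, non-spontaneous


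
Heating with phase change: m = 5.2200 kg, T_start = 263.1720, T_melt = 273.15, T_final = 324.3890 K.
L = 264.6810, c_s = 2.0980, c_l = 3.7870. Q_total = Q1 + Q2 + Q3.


Q1 (sensible, solid) = 5.2200 * 2.0980 * 9.9780 = 109.2747 kJ
Q2 (latent) = 5.2200 * 264.6810 = 1381.6348 kJ
Q3 (sensible, liquid) = 5.2200 * 3.7870 * 51.2390 = 1012.8997 kJ
Q_total = 2503.8092 kJ

2503.8092 kJ


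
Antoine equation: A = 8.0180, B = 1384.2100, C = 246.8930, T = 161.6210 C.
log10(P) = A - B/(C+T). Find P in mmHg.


C+T = 408.5140
B/(C+T) = 3.3884
log10(P) = 8.0180 - 3.3884 = 4.6296
P = 10^4.6296 = 42618.4013 mmHg

42618.4013 mmHg


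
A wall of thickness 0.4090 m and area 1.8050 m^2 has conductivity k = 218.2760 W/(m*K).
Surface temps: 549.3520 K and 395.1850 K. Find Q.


dT = 154.1670 K
Q = 218.2760 * 1.8050 * 154.1670 / 0.4090 = 148508.4982 W

148508.4982 W


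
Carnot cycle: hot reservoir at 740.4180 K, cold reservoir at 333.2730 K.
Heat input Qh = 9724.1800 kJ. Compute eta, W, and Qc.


eta = 1 - 333.2730/740.4180 = 0.5499
W = 0.5499 * 9724.1800 = 5347.1840 kJ
Qc = 9724.1800 - 5347.1840 = 4376.9960 kJ

eta = 54.9885%, W = 5347.1840 kJ, Qc = 4376.9960 kJ


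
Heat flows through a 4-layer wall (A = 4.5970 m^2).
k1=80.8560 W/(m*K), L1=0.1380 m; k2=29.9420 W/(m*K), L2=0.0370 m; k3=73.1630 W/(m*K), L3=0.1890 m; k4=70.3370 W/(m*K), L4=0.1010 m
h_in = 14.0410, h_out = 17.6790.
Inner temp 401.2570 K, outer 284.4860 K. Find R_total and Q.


R_conv_in = 1/(14.0410*4.5970) = 0.0155
R_1 = 0.1380/(80.8560*4.5970) = 0.0004
R_2 = 0.0370/(29.9420*4.5970) = 0.0003
R_3 = 0.1890/(73.1630*4.5970) = 0.0006
R_4 = 0.1010/(70.3370*4.5970) = 0.0003
R_conv_out = 1/(17.6790*4.5970) = 0.0123
R_total = 0.0293 K/W
Q = 116.7710 / 0.0293 = 3983.7653 W

R_total = 0.0293 K/W, Q = 3983.7653 W


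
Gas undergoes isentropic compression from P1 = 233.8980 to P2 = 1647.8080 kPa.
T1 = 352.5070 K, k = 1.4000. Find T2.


(k-1)/k = 0.2857
(P2/P1)^exp = 1.7468
T2 = 352.5070 * 1.7468 = 615.7710 K

615.7710 K


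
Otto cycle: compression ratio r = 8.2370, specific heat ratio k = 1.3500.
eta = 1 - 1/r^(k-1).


r^(k-1) = 2.0918
eta = 1 - 1/2.0918 = 0.5219 = 52.1942%

52.1942%


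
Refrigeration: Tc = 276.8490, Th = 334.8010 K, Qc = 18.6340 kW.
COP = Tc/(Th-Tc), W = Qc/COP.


COP = 276.8490 / 57.9520 = 4.7772
W = 18.6340 / 4.7772 = 3.9006 kW

COP = 4.7772, W = 3.9006 kW


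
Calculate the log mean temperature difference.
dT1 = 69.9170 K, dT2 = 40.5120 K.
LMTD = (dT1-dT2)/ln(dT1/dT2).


dT1/dT2 = 1.7258
ln(dT1/dT2) = 0.5457
LMTD = 29.4050 / 0.5457 = 53.8839 K

53.8839 K


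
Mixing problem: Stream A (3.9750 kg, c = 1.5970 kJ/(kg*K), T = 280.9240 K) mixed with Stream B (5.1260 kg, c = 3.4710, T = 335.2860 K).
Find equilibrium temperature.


num = 7748.8511
den = 24.1404
Tf = 320.9907 K

320.9907 K


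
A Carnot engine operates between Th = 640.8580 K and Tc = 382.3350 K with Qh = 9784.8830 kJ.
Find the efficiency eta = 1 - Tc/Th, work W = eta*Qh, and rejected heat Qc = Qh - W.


eta = 1 - 382.3350/640.8580 = 0.4034
W = 0.4034 * 9784.8830 = 3947.2353 kJ
Qc = 9784.8830 - 3947.2353 = 5837.6477 kJ

eta = 40.3401%, W = 3947.2353 kJ, Qc = 5837.6477 kJ


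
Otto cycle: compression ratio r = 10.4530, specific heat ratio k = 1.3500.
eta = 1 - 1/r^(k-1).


r^(k-1) = 2.2737
eta = 1 - 1/2.2737 = 0.5602 = 56.0189%

56.0189%


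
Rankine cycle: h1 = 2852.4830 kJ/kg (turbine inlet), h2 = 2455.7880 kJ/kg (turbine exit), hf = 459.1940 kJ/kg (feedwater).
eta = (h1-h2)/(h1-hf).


W = 396.6950 kJ/kg
Q_in = 2393.2890 kJ/kg
eta = 0.1658 = 16.5753%

eta = 16.5753%


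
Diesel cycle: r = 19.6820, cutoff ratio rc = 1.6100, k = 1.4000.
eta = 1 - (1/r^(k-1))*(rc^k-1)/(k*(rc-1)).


r^(k-1) = 3.2933
rc^k = 1.9479
eta = 0.6630 = 66.2980%

66.2980%


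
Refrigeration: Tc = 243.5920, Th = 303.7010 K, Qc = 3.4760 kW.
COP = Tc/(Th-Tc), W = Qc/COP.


COP = 243.5920 / 60.1090 = 4.0525
W = 3.4760 / 4.0525 = 0.8577 kW

COP = 4.0525, W = 0.8577 kW


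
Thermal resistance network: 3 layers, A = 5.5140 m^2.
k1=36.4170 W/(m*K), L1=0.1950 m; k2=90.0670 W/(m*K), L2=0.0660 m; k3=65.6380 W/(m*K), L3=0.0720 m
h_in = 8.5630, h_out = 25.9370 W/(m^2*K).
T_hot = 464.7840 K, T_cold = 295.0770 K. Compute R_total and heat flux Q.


R_conv_in = 1/(8.5630*5.5140) = 0.0212
R_1 = 0.1950/(36.4170*5.5140) = 0.0010
R_2 = 0.0660/(90.0670*5.5140) = 0.0001
R_3 = 0.0720/(65.6380*5.5140) = 0.0002
R_conv_out = 1/(25.9370*5.5140) = 0.0070
R_total = 0.0295 K/W
Q = 169.7070 / 0.0295 = 5757.8125 W

R_total = 0.0295 K/W, Q = 5757.8125 W


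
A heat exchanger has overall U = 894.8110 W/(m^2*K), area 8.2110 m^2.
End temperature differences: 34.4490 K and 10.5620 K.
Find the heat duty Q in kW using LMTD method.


LMTD = 20.2053 K
Q = 894.8110 * 8.2110 * 20.2053 = 148453.9167 W = 148.4539 kW

148.4539 kW


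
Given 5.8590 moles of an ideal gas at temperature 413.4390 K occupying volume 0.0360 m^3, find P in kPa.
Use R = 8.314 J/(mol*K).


P = nRT/V = 5.8590 * 8.314 * 413.4390 / 0.0360
= 20139.3273 / 0.0360 = 559425.7579 Pa = 559.4258 kPa

559.4258 kPa


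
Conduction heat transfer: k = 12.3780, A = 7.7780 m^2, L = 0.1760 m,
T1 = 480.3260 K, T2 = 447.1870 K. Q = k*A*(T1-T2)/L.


dT = 33.1390 K
Q = 12.3780 * 7.7780 * 33.1390 / 0.1760 = 18127.8020 W

18127.8020 W


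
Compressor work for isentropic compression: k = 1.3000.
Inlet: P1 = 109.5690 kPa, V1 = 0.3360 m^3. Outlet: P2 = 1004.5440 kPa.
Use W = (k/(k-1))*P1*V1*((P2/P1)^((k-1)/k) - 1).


(k-1)/k = 0.2308
(P2/P1)^exp = 1.6675
W = 4.3333 * 109.5690 * 0.3360 * (1.6675 - 1) = 106.4873 kJ

106.4873 kJ


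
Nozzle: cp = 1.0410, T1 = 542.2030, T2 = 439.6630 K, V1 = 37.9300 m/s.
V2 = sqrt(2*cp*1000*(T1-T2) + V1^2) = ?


dT = 102.5400 K
2*cp*1000*dT = 213488.2800
V1^2 = 1438.6849
V2 = sqrt(214926.9649) = 463.6022 m/s

463.6022 m/s


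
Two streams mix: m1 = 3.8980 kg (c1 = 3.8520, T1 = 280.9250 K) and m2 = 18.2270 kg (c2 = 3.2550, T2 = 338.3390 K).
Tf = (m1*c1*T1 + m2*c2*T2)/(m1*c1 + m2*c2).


num = 24291.3915
den = 74.3440
Tf = 326.7432 K

326.7432 K


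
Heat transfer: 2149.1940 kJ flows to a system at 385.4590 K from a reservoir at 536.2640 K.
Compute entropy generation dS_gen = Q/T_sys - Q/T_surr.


dS_sys = 2149.1940/385.4590 = 5.5757 kJ/K
dS_surr = -2149.1940/536.2640 = -4.0077 kJ/K
dS_gen = 5.5757 - 4.0077 = 1.5680 kJ/K (irreversible)

dS_gen = 1.5680 kJ/K, irreversible


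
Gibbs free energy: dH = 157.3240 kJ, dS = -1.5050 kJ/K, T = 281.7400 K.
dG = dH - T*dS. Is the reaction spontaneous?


T*dS = 281.7400 * -1.5050 = -424.0187 kJ
dG = 157.3240 + 424.0187 = 581.3427 kJ (non-spontaneous)

dG = 581.3427 kJ, non-spontaneous


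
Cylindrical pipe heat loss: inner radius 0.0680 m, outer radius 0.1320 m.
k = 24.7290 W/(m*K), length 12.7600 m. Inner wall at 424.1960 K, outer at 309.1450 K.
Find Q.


dT = 115.0510 K
ln(ro/ri) = 0.6633
Q = 2*pi*24.7290*12.7600*115.0510 / 0.6633 = 343891.3753 W

343891.3753 W


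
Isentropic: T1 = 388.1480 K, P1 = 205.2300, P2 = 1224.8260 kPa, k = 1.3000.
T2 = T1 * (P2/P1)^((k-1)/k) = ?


(k-1)/k = 0.2308
(P2/P1)^exp = 1.5102
T2 = 388.1480 * 1.5102 = 586.1866 K

586.1866 K


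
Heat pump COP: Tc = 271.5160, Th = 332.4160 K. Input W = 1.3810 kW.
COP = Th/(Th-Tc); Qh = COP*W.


COP = 332.4160 / 60.9000 = 5.4584
Qh = 5.4584 * 1.3810 = 7.5380 kW

COP = 5.4584, Qh = 7.5380 kW


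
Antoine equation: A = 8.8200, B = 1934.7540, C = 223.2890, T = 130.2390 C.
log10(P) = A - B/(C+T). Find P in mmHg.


C+T = 353.5280
B/(C+T) = 5.4727
log10(P) = 8.8200 - 5.4727 = 3.3473
P = 10^3.3473 = 2224.8272 mmHg

2224.8272 mmHg


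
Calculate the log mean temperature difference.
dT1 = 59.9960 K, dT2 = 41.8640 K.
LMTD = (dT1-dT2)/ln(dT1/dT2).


dT1/dT2 = 1.4331
ln(dT1/dT2) = 0.3599
LMTD = 18.1320 / 0.3599 = 50.3874 K

50.3874 K


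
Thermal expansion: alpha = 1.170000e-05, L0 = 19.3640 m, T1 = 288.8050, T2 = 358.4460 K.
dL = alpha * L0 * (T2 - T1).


dT = 69.6410 K
dL = 1.170000e-05 * 19.3640 * 69.6410 = 0.015778 m
L_final = 19.379778 m

dL = 0.015778 m


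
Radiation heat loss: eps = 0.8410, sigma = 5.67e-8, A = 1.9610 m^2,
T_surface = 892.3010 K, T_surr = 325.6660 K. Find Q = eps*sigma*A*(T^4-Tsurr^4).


T^4 = 6.3394e+11
Tsurr^4 = 1.1248e+10
Q = 0.8410 * 5.67e-8 * 1.9610 * 6.2269e+11 = 58227.3453 W

58227.3453 W


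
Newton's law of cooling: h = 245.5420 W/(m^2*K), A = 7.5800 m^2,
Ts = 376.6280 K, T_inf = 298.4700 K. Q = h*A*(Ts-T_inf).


dT = 78.1580 K
Q = 245.5420 * 7.5800 * 78.1580 = 145468.3230 W

145468.3230 W


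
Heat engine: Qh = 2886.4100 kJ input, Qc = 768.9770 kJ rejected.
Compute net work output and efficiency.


W = 2886.4100 - 768.9770 = 2117.4330 kJ
eta = 2117.4330 / 2886.4100 = 0.7336 = 73.3587%

W = 2117.4330 kJ, eta = 73.3587%


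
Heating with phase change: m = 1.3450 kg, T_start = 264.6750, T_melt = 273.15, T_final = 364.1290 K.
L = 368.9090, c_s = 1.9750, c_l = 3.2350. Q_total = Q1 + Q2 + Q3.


Q1 (sensible, solid) = 1.3450 * 1.9750 * 8.4750 = 22.5128 kJ
Q2 (latent) = 1.3450 * 368.9090 = 496.1826 kJ
Q3 (sensible, liquid) = 1.3450 * 3.2350 * 90.9790 = 395.8565 kJ
Q_total = 914.5518 kJ

914.5518 kJ


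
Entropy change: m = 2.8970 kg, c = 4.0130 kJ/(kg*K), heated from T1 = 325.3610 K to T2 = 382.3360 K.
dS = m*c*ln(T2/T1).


T2/T1 = 1.1751
ln(T2/T1) = 0.1614
dS = 2.8970 * 4.0130 * 0.1614 = 1.8760 kJ/K

1.8760 kJ/K


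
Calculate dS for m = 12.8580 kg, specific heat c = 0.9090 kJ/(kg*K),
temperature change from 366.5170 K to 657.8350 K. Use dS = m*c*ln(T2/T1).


T2/T1 = 1.7948
ln(T2/T1) = 0.5849
dS = 12.8580 * 0.9090 * 0.5849 = 6.8364 kJ/K

6.8364 kJ/K


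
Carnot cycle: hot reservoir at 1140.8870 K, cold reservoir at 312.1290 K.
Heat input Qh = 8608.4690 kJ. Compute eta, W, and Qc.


eta = 1 - 312.1290/1140.8870 = 0.7264
W = 0.7264 * 8608.4690 = 6253.3253 kJ
Qc = 8608.4690 - 6253.3253 = 2355.1437 kJ

eta = 72.6415%, W = 6253.3253 kJ, Qc = 2355.1437 kJ


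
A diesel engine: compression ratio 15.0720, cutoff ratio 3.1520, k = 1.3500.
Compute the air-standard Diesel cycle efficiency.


r^(k-1) = 2.5844
rc^k = 4.7108
eta = 0.5058 = 50.5772%

50.5772%


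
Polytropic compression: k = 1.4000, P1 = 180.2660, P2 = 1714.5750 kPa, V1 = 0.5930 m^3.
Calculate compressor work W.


(k-1)/k = 0.2857
(P2/P1)^exp = 1.9033
W = 3.5000 * 180.2660 * 0.5930 * (1.9033 - 1) = 337.9472 kJ

337.9472 kJ


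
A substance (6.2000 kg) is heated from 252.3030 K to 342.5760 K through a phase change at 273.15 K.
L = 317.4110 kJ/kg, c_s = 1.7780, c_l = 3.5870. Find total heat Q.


Q1 (sensible, solid) = 6.2000 * 1.7780 * 20.8470 = 229.8090 kJ
Q2 (latent) = 6.2000 * 317.4110 = 1967.9482 kJ
Q3 (sensible, liquid) = 6.2000 * 3.5870 * 69.4260 = 1543.9926 kJ
Q_total = 3741.7498 kJ

3741.7498 kJ


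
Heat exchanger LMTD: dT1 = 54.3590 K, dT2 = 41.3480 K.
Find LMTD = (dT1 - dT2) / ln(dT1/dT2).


dT1/dT2 = 1.3147
ln(dT1/dT2) = 0.2736
LMTD = 13.0110 / 0.2736 = 47.5572 K

47.5572 K


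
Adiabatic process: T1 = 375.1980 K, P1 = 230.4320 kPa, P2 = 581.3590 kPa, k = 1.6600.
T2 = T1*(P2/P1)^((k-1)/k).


(k-1)/k = 0.3976
(P2/P1)^exp = 1.4447
T2 = 375.1980 * 1.4447 = 542.0667 K

542.0667 K


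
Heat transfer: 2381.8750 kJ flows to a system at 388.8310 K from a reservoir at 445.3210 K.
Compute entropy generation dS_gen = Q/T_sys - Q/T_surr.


dS_sys = 2381.8750/388.8310 = 6.1257 kJ/K
dS_surr = -2381.8750/445.3210 = -5.3487 kJ/K
dS_gen = 6.1257 - 5.3487 = 0.7771 kJ/K (irreversible)

dS_gen = 0.7771 kJ/K, irreversible


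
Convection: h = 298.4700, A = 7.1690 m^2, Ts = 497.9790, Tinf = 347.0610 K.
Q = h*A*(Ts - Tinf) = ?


dT = 150.9180 K
Q = 298.4700 * 7.1690 * 150.9180 = 322923.9880 W

322923.9880 W


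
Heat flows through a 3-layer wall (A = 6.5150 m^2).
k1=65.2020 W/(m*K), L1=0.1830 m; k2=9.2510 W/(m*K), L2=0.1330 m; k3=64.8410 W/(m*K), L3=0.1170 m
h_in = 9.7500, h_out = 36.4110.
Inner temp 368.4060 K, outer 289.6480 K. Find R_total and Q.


R_conv_in = 1/(9.7500*6.5150) = 0.0157
R_1 = 0.1830/(65.2020*6.5150) = 0.0004
R_2 = 0.1330/(9.2510*6.5150) = 0.0022
R_3 = 0.1170/(64.8410*6.5150) = 0.0003
R_conv_out = 1/(36.4110*6.5150) = 0.0042
R_total = 0.0229 K/W
Q = 78.7580 / 0.0229 = 3443.3053 W

R_total = 0.0229 K/W, Q = 3443.3053 W


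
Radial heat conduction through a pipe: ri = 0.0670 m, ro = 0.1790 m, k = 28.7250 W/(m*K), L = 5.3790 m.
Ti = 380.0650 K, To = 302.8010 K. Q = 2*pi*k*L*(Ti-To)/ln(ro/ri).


dT = 77.2640 K
ln(ro/ri) = 0.9827
Q = 2*pi*28.7250*5.3790*77.2640 / 0.9827 = 76330.9545 W

76330.9545 W


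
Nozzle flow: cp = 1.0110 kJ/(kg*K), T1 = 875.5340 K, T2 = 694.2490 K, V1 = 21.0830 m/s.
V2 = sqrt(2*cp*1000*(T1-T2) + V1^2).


dT = 181.2850 K
2*cp*1000*dT = 366558.2700
V1^2 = 444.4929
V2 = sqrt(367002.7629) = 605.8075 m/s

605.8075 m/s


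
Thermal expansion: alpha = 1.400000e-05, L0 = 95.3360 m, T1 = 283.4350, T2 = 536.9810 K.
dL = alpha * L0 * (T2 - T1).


dT = 253.5460 K
dL = 1.400000e-05 * 95.3360 * 253.5460 = 0.338409 m
L_final = 95.674409 m

dL = 0.338409 m


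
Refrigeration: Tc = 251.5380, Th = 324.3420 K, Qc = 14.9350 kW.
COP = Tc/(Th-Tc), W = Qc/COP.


COP = 251.5380 / 72.8040 = 3.4550
W = 14.9350 / 3.4550 = 4.3227 kW

COP = 3.4550, W = 4.3227 kW


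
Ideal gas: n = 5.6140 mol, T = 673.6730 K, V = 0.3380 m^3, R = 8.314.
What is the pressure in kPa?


P = nRT/V = 5.6140 * 8.314 * 673.6730 / 0.3380
= 31443.5498 / 0.3380 = 93028.2540 Pa = 93.0283 kPa

93.0283 kPa


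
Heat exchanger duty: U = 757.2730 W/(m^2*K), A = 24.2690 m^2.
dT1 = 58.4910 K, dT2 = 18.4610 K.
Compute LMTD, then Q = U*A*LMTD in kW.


LMTD = 34.7117 K
Q = 757.2730 * 24.2690 * 34.7117 = 637941.1313 W = 637.9411 kW

637.9411 kW


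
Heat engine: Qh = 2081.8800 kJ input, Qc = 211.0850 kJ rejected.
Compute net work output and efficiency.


W = 2081.8800 - 211.0850 = 1870.7950 kJ
eta = 1870.7950 / 2081.8800 = 0.8986 = 89.8608%

W = 1870.7950 kJ, eta = 89.8608%


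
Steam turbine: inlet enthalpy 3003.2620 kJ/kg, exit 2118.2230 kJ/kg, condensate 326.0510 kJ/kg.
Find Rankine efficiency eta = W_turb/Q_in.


W = 885.0390 kJ/kg
Q_in = 2677.2110 kJ/kg
eta = 0.3306 = 33.0582%

eta = 33.0582%


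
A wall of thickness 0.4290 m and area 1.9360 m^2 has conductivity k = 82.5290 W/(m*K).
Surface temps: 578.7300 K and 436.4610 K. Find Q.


dT = 142.2690 K
Q = 82.5290 * 1.9360 * 142.2690 / 0.4290 = 52986.4621 W

52986.4621 W


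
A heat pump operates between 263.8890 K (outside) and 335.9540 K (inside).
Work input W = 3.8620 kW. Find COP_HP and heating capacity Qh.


COP = 335.9540 / 72.0650 = 4.6618
Qh = 4.6618 * 3.8620 = 18.0039 kW

COP = 4.6618, Qh = 18.0039 kW


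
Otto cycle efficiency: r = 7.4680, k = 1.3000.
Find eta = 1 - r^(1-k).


r^(k-1) = 1.8279
eta = 1 - 1/1.8279 = 0.4529 = 45.2935%

45.2935%


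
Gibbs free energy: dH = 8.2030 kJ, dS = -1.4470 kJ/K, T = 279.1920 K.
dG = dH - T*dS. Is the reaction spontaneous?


T*dS = 279.1920 * -1.4470 = -403.9908 kJ
dG = 8.2030 + 403.9908 = 412.1938 kJ (non-spontaneous)

dG = 412.1938 kJ, non-spontaneous


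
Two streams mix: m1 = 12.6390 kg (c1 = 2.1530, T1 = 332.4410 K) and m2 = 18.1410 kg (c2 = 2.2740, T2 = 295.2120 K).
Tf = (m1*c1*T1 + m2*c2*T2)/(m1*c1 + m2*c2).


num = 21224.5796
den = 68.4644
Tf = 310.0090 K

310.0090 K


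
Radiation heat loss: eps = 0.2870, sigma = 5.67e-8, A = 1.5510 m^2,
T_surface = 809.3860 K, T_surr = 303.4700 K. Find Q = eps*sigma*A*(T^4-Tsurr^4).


T^4 = 4.2916e+11
Tsurr^4 = 8.4813e+09
Q = 0.2870 * 5.67e-8 * 1.5510 * 4.2068e+11 = 10617.7098 W

10617.7098 W


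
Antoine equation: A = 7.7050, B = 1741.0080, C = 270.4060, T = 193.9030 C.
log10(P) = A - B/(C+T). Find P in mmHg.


C+T = 464.3090
B/(C+T) = 3.7497
log10(P) = 7.7050 - 3.7497 = 3.9553
P = 10^3.9553 = 9022.4540 mmHg

9022.4540 mmHg


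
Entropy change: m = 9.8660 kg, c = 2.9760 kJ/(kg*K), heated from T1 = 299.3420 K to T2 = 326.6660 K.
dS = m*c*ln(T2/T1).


T2/T1 = 1.0913
ln(T2/T1) = 0.0874
dS = 9.8660 * 2.9760 * 0.0874 = 2.5647 kJ/K

2.5647 kJ/K


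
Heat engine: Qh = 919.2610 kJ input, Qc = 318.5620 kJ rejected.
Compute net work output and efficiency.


W = 919.2610 - 318.5620 = 600.6990 kJ
eta = 600.6990 / 919.2610 = 0.6535 = 65.3459%

W = 600.6990 kJ, eta = 65.3459%


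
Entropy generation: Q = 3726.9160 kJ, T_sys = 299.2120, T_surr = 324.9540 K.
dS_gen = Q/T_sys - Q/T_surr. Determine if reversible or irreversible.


dS_sys = 3726.9160/299.2120 = 12.4558 kJ/K
dS_surr = -3726.9160/324.9540 = -11.4691 kJ/K
dS_gen = 12.4558 - 11.4691 = 0.9867 kJ/K (irreversible)

dS_gen = 0.9867 kJ/K, irreversible


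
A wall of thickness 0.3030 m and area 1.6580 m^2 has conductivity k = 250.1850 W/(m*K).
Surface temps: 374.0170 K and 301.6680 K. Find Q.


dT = 72.3490 K
Q = 250.1850 * 1.6580 * 72.3490 / 0.3030 = 99045.7165 W

99045.7165 W


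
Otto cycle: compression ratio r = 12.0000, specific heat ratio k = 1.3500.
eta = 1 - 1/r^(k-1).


r^(k-1) = 2.3862
eta = 1 - 1/2.3862 = 0.5809 = 58.0930%

58.0930%


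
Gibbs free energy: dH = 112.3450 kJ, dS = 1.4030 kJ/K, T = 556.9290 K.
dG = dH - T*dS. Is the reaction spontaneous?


T*dS = 556.9290 * 1.4030 = 781.3714 kJ
dG = 112.3450 - 781.3714 = -669.0264 kJ (spontaneous)

dG = -669.0264 kJ, spontaneous


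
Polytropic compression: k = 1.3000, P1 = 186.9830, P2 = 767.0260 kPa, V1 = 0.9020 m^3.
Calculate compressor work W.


(k-1)/k = 0.2308
(P2/P1)^exp = 1.3850
W = 4.3333 * 186.9830 * 0.9020 * (1.3850 - 1) = 281.4106 kJ

281.4106 kJ


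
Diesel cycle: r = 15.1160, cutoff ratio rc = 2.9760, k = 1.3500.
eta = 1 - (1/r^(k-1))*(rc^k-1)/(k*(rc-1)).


r^(k-1) = 2.5870
rc^k = 4.3592
eta = 0.5132 = 51.3246%

51.3246%


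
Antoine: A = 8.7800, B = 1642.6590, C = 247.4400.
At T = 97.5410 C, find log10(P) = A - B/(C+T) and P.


C+T = 344.9810
B/(C+T) = 4.7616
log10(P) = 8.7800 - 4.7616 = 4.0184
P = 10^4.0184 = 10432.9550 mmHg

10432.9550 mmHg


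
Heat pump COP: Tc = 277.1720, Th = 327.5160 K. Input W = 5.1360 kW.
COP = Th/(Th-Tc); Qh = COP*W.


COP = 327.5160 / 50.3440 = 6.5056
Qh = 6.5056 * 5.1360 = 33.4126 kW

COP = 6.5056, Qh = 33.4126 kW


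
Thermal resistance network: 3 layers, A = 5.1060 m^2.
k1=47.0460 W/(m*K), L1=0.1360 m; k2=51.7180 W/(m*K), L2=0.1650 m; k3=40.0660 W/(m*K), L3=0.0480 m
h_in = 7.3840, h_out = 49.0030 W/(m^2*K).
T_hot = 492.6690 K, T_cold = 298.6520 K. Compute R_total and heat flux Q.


R_conv_in = 1/(7.3840*5.1060) = 0.0265
R_1 = 0.1360/(47.0460*5.1060) = 0.0006
R_2 = 0.1650/(51.7180*5.1060) = 0.0006
R_3 = 0.0480/(40.0660*5.1060) = 0.0002
R_conv_out = 1/(49.0030*5.1060) = 0.0040
R_total = 0.0319 K/W
Q = 194.0170 / 0.0319 = 6073.3626 W

R_total = 0.0319 K/W, Q = 6073.3626 W


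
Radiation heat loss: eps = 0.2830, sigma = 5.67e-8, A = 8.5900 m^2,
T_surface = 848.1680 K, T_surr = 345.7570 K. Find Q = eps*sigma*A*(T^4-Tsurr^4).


T^4 = 5.1752e+11
Tsurr^4 = 1.4292e+10
Q = 0.2830 * 5.67e-8 * 8.5900 * 5.0323e+11 = 69363.0401 W

69363.0401 W


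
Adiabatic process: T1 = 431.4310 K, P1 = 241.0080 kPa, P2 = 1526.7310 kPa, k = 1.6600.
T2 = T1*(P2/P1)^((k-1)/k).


(k-1)/k = 0.3976
(P2/P1)^exp = 2.0833
T2 = 431.4310 * 2.0833 = 898.8183 K

898.8183 K


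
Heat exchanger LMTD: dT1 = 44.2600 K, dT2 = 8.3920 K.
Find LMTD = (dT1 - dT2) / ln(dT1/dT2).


dT1/dT2 = 5.2741
ln(dT1/dT2) = 1.6628
LMTD = 35.8680 / 1.6628 = 21.5708 K

21.5708 K


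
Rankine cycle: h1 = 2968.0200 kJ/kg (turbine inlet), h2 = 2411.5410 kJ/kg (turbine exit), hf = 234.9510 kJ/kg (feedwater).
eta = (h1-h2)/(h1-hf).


W = 556.4790 kJ/kg
Q_in = 2733.0690 kJ/kg
eta = 0.2036 = 20.3610%

eta = 20.3610%


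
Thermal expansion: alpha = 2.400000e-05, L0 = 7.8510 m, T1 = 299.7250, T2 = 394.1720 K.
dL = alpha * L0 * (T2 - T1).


dT = 94.4470 K
dL = 2.400000e-05 * 7.8510 * 94.4470 = 0.017796 m
L_final = 7.868796 m

dL = 0.017796 m


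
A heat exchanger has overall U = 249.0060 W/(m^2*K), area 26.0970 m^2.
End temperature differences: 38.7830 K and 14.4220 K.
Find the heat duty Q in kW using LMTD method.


LMTD = 24.6263 K
Q = 249.0060 * 26.0970 * 24.6263 = 160029.2852 W = 160.0293 kW

160.0293 kW


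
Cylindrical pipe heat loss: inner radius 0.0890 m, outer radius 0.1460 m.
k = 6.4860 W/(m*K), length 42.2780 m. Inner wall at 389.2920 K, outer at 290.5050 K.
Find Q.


dT = 98.7870 K
ln(ro/ri) = 0.4950
Q = 2*pi*6.4860*42.2780*98.7870 / 0.4950 = 343868.1448 W

343868.1448 W


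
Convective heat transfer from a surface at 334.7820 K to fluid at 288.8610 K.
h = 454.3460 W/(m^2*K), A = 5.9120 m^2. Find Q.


dT = 45.9210 K
Q = 454.3460 * 5.9120 * 45.9210 = 123348.1020 W

123348.1020 W


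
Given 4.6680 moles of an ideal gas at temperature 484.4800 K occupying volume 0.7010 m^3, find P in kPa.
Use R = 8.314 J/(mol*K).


P = nRT/V = 4.6680 * 8.314 * 484.4800 / 0.7010
= 18802.5486 / 0.7010 = 26822.4660 Pa = 26.8225 kPa

26.8225 kPa


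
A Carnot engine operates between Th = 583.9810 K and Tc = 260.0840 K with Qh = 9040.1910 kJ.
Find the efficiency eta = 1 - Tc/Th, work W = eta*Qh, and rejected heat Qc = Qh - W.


eta = 1 - 260.0840/583.9810 = 0.5546
W = 0.5546 * 9040.1910 = 5014.0171 kJ
Qc = 9040.1910 - 5014.0171 = 4026.1739 kJ

eta = 55.4636%, W = 5014.0171 kJ, Qc = 4026.1739 kJ


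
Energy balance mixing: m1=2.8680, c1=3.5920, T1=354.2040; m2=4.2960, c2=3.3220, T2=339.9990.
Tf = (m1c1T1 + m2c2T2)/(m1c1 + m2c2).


num = 8501.1904
den = 24.5732
Tf = 345.9542 K

345.9542 K


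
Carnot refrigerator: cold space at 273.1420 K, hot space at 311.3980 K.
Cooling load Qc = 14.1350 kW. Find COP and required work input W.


COP = 273.1420 / 38.2560 = 7.1398
W = 14.1350 / 7.1398 = 1.9797 kW

COP = 7.1398, W = 1.9797 kW


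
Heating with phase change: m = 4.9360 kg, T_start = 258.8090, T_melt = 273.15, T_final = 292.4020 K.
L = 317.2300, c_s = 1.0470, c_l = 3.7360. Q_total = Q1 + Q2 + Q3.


Q1 (sensible, solid) = 4.9360 * 1.0470 * 14.3410 = 74.1142 kJ
Q2 (latent) = 4.9360 * 317.2300 = 1565.8473 kJ
Q3 (sensible, liquid) = 4.9360 * 3.7360 * 19.2520 = 355.0241 kJ
Q_total = 1994.9856 kJ

1994.9856 kJ


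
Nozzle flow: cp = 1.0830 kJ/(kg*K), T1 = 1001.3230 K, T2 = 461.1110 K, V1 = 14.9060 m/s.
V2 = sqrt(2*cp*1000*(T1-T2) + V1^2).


dT = 540.2120 K
2*cp*1000*dT = 1170099.1920
V1^2 = 222.1888
V2 = sqrt(1170321.3808) = 1081.8139 m/s

1081.8139 m/s


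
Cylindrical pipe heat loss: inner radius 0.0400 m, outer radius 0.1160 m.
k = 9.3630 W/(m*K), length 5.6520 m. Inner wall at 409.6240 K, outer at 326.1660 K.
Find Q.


dT = 83.4580 K
ln(ro/ri) = 1.0647
Q = 2*pi*9.3630*5.6520*83.4580 / 1.0647 = 26063.5389 W

26063.5389 W


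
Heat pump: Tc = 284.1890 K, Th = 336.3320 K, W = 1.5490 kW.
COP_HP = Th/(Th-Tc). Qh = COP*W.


COP = 336.3320 / 52.1430 = 6.4502
Qh = 6.4502 * 1.5490 = 9.9913 kW

COP = 6.4502, Qh = 9.9913 kW


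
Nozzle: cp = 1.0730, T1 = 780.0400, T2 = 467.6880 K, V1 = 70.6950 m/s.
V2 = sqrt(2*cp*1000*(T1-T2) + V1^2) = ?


dT = 312.3520 K
2*cp*1000*dT = 670307.3920
V1^2 = 4997.7830
V2 = sqrt(675305.1750) = 821.7695 m/s

821.7695 m/s


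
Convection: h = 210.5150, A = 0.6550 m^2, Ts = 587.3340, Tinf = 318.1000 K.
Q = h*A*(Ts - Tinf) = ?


dT = 269.2340 K
Q = 210.5150 * 0.6550 * 269.2340 = 37123.9561 W

37123.9561 W


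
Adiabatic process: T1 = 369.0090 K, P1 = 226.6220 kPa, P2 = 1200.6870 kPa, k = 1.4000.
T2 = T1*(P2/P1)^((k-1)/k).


(k-1)/k = 0.2857
(P2/P1)^exp = 1.6103
T2 = 369.0090 * 1.6103 = 594.1972 K

594.1972 K


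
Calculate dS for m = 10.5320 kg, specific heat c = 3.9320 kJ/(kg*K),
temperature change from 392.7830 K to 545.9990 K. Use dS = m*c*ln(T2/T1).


T2/T1 = 1.3901
ln(T2/T1) = 0.3294
dS = 10.5320 * 3.9320 * 0.3294 = 13.6394 kJ/K

13.6394 kJ/K


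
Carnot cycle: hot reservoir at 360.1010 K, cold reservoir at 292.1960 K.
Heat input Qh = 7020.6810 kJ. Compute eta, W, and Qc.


eta = 1 - 292.1960/360.1010 = 0.1886
W = 0.1886 * 7020.6810 = 1323.9045 kJ
Qc = 7020.6810 - 1323.9045 = 5696.7765 kJ

eta = 18.8572%, W = 1323.9045 kJ, Qc = 5696.7765 kJ


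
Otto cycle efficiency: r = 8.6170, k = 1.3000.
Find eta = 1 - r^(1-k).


r^(k-1) = 1.9081
eta = 1 - 1/1.9081 = 0.4759 = 47.5925%

47.5925%


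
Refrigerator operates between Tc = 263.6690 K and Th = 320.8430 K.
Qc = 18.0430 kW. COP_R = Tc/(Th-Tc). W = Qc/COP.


COP = 263.6690 / 57.1740 = 4.6117
W = 18.0430 / 4.6117 = 3.9124 kW

COP = 4.6117, W = 3.9124 kW


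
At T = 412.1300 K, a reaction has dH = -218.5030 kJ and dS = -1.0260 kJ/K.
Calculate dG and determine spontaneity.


T*dS = 412.1300 * -1.0260 = -422.8454 kJ
dG = -218.5030 + 422.8454 = 204.3424 kJ (non-spontaneous)

dG = 204.3424 kJ, non-spontaneous


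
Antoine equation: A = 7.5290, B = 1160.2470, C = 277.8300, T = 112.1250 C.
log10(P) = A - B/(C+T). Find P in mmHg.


C+T = 389.9550
B/(C+T) = 2.9753
log10(P) = 7.5290 - 2.9753 = 4.5537
P = 10^4.5537 = 35781.9813 mmHg

35781.9813 mmHg


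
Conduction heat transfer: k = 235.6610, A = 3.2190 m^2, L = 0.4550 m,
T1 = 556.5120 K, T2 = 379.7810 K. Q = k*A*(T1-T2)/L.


dT = 176.7310 K
Q = 235.6610 * 3.2190 * 176.7310 / 0.4550 = 294652.4327 W

294652.4327 W


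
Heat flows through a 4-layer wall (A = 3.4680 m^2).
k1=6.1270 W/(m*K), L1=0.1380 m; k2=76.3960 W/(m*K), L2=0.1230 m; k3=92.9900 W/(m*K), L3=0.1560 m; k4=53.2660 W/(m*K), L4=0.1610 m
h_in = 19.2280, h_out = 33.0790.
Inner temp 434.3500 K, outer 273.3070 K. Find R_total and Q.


R_conv_in = 1/(19.2280*3.4680) = 0.0150
R_1 = 0.1380/(6.1270*3.4680) = 0.0065
R_2 = 0.1230/(76.3960*3.4680) = 0.0005
R_3 = 0.1560/(92.9900*3.4680) = 0.0005
R_4 = 0.1610/(53.2660*3.4680) = 0.0009
R_conv_out = 1/(33.0790*3.4680) = 0.0087
R_total = 0.0320 K/W
Q = 161.0430 / 0.0320 = 5028.2620 W

R_total = 0.0320 K/W, Q = 5028.2620 W


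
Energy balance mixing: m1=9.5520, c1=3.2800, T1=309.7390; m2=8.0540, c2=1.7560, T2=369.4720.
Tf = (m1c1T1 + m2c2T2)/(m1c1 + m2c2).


num = 14929.6738
den = 45.4734
Tf = 328.3168 K

328.3168 K


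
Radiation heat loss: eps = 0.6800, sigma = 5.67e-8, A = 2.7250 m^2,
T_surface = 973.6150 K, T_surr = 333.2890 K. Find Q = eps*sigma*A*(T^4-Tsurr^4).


T^4 = 8.9856e+11
Tsurr^4 = 1.2339e+10
Q = 0.6800 * 5.67e-8 * 2.7250 * 8.8622e+11 = 93111.3086 W

93111.3086 W


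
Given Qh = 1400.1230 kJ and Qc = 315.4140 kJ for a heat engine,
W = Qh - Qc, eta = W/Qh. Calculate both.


W = 1400.1230 - 315.4140 = 1084.7090 kJ
eta = 1084.7090 / 1400.1230 = 0.7747 = 77.4724%

W = 1084.7090 kJ, eta = 77.4724%


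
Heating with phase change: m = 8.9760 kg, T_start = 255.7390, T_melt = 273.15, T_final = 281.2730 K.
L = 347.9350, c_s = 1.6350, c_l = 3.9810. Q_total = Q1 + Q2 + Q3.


Q1 (sensible, solid) = 8.9760 * 1.6350 * 17.4110 = 255.5197 kJ
Q2 (latent) = 8.9760 * 347.9350 = 3123.0646 kJ
Q3 (sensible, liquid) = 8.9760 * 3.9810 * 8.1230 = 290.2629 kJ
Q_total = 3668.8471 kJ

3668.8471 kJ


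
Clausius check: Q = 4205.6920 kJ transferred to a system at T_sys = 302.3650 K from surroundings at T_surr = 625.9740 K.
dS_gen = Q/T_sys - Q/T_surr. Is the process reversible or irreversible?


dS_sys = 4205.6920/302.3650 = 13.9093 kJ/K
dS_surr = -4205.6920/625.9740 = -6.7186 kJ/K
dS_gen = 13.9093 - 6.7186 = 7.1907 kJ/K (irreversible)

dS_gen = 7.1907 kJ/K, irreversible


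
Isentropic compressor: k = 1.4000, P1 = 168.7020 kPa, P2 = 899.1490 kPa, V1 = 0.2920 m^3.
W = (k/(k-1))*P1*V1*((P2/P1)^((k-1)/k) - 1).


(k-1)/k = 0.2857
(P2/P1)^exp = 1.6130
W = 3.5000 * 168.7020 * 0.2920 * (1.6130 - 1) = 105.6878 kJ

105.6878 kJ


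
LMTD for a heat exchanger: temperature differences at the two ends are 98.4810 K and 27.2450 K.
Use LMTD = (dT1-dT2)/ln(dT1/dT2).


dT1/dT2 = 3.6146
ln(dT1/dT2) = 1.2850
LMTD = 71.2360 / 1.2850 = 55.4369 K

55.4369 K


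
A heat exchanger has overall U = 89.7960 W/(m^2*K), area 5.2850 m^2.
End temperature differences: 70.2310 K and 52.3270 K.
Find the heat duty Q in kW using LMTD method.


LMTD = 60.8406 K
Q = 89.7960 * 5.2850 * 60.8406 = 28873.2228 W = 28.8732 kW

28.8732 kW


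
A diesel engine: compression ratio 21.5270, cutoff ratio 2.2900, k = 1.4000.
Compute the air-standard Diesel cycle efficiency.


r^(k-1) = 3.4134
rc^k = 3.1898
eta = 0.6448 = 64.4776%

64.4776%


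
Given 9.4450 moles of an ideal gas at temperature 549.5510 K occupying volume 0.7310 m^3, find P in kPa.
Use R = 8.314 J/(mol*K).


P = nRT/V = 9.4450 * 8.314 * 549.5510 / 0.7310
= 43153.8934 / 0.7310 = 59034.0540 Pa = 59.0341 kPa

59.0341 kPa


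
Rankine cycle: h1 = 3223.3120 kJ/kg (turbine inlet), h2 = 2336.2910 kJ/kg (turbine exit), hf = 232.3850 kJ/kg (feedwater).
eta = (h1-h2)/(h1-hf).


W = 887.0210 kJ/kg
Q_in = 2990.9270 kJ/kg
eta = 0.2966 = 29.6571%

eta = 29.6571%


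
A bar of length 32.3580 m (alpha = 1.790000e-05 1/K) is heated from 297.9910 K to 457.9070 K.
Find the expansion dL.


dT = 159.9160 K
dL = 1.790000e-05 * 32.3580 * 159.9160 = 0.092625 m
L_final = 32.450625 m

dL = 0.092625 m


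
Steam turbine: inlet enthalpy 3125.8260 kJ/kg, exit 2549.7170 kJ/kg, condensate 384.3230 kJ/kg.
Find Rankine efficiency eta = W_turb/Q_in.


W = 576.1090 kJ/kg
Q_in = 2741.5030 kJ/kg
eta = 0.2101 = 21.0143%

eta = 21.0143%


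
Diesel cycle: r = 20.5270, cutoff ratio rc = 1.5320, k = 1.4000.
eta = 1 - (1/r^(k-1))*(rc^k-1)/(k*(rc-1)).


r^(k-1) = 3.3491
rc^k = 1.8170
eta = 0.6725 = 67.2457%

67.2457%


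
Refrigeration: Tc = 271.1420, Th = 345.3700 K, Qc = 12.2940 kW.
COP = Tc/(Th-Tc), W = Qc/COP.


COP = 271.1420 / 74.2280 = 3.6528
W = 12.2940 / 3.6528 = 3.3656 kW

COP = 3.6528, W = 3.3656 kW


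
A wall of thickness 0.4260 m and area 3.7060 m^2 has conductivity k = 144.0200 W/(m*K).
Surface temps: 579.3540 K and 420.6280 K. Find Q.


dT = 158.7260 K
Q = 144.0200 * 3.7060 * 158.7260 / 0.4260 = 198868.8189 W

198868.8189 W


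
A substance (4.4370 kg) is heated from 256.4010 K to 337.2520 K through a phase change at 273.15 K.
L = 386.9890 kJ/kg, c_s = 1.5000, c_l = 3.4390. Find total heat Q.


Q1 (sensible, solid) = 4.4370 * 1.5000 * 16.7490 = 111.4730 kJ
Q2 (latent) = 4.4370 * 386.9890 = 1717.0702 kJ
Q3 (sensible, liquid) = 4.4370 * 3.4390 * 64.1020 = 978.1224 kJ
Q_total = 2806.6655 kJ

2806.6655 kJ


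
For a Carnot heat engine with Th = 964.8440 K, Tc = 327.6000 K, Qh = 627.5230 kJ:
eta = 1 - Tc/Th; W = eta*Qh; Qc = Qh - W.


eta = 1 - 327.6000/964.8440 = 0.6605
W = 0.6605 * 627.5230 = 414.4559 kJ
Qc = 627.5230 - 414.4559 = 213.0671 kJ

eta = 66.0463%, W = 414.4559 kJ, Qc = 213.0671 kJ


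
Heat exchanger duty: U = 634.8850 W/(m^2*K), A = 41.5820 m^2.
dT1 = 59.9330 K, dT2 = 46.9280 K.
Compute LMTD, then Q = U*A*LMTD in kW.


LMTD = 53.1657 K
Q = 634.8850 * 41.5820 * 53.1657 = 1403562.2864 W = 1403.5623 kW

1403.5623 kW


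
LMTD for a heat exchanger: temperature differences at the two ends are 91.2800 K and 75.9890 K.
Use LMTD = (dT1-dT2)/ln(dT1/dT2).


dT1/dT2 = 1.2012
ln(dT1/dT2) = 0.1833
LMTD = 15.2910 / 0.1833 = 83.4010 K

83.4010 K


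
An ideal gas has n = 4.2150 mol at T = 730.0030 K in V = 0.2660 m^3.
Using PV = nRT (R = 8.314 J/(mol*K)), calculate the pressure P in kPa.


P = nRT/V = 4.2150 * 8.314 * 730.0030 / 0.2660
= 25581.8674 / 0.2660 = 96172.4339 Pa = 96.1724 kPa

96.1724 kPa


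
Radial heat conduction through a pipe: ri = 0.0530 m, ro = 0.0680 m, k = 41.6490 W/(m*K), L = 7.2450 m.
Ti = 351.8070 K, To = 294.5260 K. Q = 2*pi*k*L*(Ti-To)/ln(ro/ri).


dT = 57.2810 K
ln(ro/ri) = 0.2492
Q = 2*pi*41.6490*7.2450*57.2810 / 0.2492 = 435770.5430 W

435770.5430 W


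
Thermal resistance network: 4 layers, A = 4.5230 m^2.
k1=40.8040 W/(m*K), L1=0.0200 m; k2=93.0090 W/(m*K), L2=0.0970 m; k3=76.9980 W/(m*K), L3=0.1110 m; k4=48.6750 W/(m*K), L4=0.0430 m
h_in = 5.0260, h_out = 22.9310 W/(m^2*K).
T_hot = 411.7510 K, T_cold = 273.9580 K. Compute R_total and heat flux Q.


R_conv_in = 1/(5.0260*4.5230) = 0.0440
R_1 = 0.0200/(40.8040*4.5230) = 0.0001
R_2 = 0.0970/(93.0090*4.5230) = 0.0002
R_3 = 0.1110/(76.9980*4.5230) = 0.0003
R_4 = 0.0430/(48.6750*4.5230) = 0.0002
R_conv_out = 1/(22.9310*4.5230) = 0.0096
R_total = 0.0545 K/W
Q = 137.7930 / 0.0545 = 2529.0400 W

R_total = 0.0545 K/W, Q = 2529.0400 W


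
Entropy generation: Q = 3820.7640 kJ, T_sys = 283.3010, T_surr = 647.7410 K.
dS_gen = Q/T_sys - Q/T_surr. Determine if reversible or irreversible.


dS_sys = 3820.7640/283.3010 = 13.4866 kJ/K
dS_surr = -3820.7640/647.7410 = -5.8986 kJ/K
dS_gen = 13.4866 - 5.8986 = 7.5880 kJ/K (irreversible)

dS_gen = 7.5880 kJ/K, irreversible


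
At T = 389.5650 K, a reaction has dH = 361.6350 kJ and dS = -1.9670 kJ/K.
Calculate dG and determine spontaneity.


T*dS = 389.5650 * -1.9670 = -766.2744 kJ
dG = 361.6350 + 766.2744 = 1127.9094 kJ (non-spontaneous)

dG = 1127.9094 kJ, non-spontaneous


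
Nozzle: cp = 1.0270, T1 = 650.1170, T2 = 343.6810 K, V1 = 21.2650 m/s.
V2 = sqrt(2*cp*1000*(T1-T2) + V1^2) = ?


dT = 306.4360 K
2*cp*1000*dT = 629419.5440
V1^2 = 452.2002
V2 = sqrt(629871.7442) = 793.6446 m/s

793.6446 m/s


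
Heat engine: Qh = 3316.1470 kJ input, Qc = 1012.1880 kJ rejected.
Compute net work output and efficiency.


W = 3316.1470 - 1012.1880 = 2303.9590 kJ
eta = 2303.9590 / 3316.1470 = 0.6948 = 69.4770%

W = 2303.9590 kJ, eta = 69.4770%


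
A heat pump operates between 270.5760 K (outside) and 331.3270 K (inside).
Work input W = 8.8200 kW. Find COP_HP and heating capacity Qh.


COP = 331.3270 / 60.7510 = 5.4539
Qh = 5.4539 * 8.8200 = 48.1030 kW

COP = 5.4539, Qh = 48.1030 kW


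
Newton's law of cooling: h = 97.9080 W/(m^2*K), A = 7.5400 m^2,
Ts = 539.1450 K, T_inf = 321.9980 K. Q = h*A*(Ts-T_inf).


dT = 217.1470 K
Q = 97.9080 * 7.5400 * 217.1470 = 160303.6307 W

160303.6307 W


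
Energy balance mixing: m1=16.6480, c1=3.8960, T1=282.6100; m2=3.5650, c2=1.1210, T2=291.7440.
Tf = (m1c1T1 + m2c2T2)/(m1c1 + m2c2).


num = 19496.1719
den = 68.8570
Tf = 283.1401 K

283.1401 K


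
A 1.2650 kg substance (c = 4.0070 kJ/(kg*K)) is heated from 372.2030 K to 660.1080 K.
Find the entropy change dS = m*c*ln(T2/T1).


T2/T1 = 1.7735
ln(T2/T1) = 0.5730
dS = 1.2650 * 4.0070 * 0.5730 = 2.9043 kJ/K

2.9043 kJ/K


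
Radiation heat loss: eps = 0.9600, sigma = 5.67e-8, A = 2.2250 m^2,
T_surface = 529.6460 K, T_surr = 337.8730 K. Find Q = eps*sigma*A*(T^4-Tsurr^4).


T^4 = 7.8694e+10
Tsurr^4 = 1.3032e+10
Q = 0.9600 * 5.67e-8 * 2.2250 * 6.5662e+10 = 7952.4187 W

7952.4187 W


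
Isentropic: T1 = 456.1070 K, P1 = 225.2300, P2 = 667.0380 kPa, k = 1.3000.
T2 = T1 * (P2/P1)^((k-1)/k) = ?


(k-1)/k = 0.2308
(P2/P1)^exp = 1.2847
T2 = 456.1070 * 1.2847 = 585.9763 K

585.9763 K


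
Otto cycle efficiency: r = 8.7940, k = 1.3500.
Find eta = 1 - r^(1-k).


r^(k-1) = 2.1403
eta = 1 - 1/2.1403 = 0.5328 = 53.2766%

53.2766%


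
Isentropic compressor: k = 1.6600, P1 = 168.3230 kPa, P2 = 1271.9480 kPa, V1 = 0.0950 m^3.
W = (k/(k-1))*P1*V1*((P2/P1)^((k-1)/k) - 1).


(k-1)/k = 0.3976
(P2/P1)^exp = 2.2347
W = 2.5152 * 168.3230 * 0.0950 * (2.2347 - 1) = 49.6573 kJ

49.6573 kJ


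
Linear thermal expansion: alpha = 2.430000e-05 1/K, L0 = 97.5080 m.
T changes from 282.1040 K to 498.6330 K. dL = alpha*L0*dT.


dT = 216.5290 K
dL = 2.430000e-05 * 97.5080 * 216.5290 = 0.513053 m
L_final = 98.021053 m

dL = 0.513053 m


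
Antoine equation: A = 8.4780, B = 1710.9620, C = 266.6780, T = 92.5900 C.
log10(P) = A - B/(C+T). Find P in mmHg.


C+T = 359.2680
B/(C+T) = 4.7624
log10(P) = 8.4780 - 4.7624 = 3.7156
P = 10^3.7156 = 5195.7030 mmHg

5195.7030 mmHg


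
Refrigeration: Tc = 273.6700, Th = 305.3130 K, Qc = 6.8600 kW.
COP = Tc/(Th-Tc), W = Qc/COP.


COP = 273.6700 / 31.6430 = 8.6487
W = 6.8600 / 8.6487 = 0.7932 kW

COP = 8.6487, W = 0.7932 kW


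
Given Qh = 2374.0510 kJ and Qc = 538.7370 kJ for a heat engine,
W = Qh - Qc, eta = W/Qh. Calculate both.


W = 2374.0510 - 538.7370 = 1835.3140 kJ
eta = 1835.3140 / 2374.0510 = 0.7731 = 77.3073%

W = 1835.3140 kJ, eta = 77.3073%


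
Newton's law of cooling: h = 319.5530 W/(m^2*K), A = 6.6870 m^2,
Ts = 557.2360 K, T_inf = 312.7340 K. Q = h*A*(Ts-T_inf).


dT = 244.5020 K
Q = 319.5530 * 6.6870 * 244.5020 = 522464.3214 W

522464.3214 W


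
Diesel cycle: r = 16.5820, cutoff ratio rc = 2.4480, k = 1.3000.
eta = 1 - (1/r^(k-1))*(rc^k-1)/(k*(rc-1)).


r^(k-1) = 2.3222
rc^k = 3.2022
eta = 0.4962 = 49.6194%

49.6194%


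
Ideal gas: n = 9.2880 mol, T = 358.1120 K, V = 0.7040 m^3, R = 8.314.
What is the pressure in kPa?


P = nRT/V = 9.2880 * 8.314 * 358.1120 / 0.7040
= 27653.5633 / 0.7040 = 39280.6298 Pa = 39.2806 kPa

39.2806 kPa


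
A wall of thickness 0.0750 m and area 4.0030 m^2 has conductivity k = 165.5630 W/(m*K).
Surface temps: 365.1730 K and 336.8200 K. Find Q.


dT = 28.3530 K
Q = 165.5630 * 4.0030 * 28.3530 / 0.0750 = 250545.5144 W

250545.5144 W


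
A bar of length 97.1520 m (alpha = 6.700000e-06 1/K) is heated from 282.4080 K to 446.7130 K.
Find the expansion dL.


dT = 164.3050 K
dL = 6.700000e-06 * 97.1520 * 164.3050 = 0.106949 m
L_final = 97.258949 m

dL = 0.106949 m


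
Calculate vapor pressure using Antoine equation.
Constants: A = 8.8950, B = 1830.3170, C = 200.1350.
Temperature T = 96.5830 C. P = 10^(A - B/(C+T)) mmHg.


C+T = 296.7180
B/(C+T) = 6.1685
log10(P) = 8.8950 - 6.1685 = 2.7265
P = 10^2.7265 = 532.6715 mmHg

532.6715 mmHg
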